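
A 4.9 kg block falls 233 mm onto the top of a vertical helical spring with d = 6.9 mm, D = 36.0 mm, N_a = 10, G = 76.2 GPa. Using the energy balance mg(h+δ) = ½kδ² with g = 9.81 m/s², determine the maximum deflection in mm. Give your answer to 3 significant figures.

23.1 mm

k = Gd⁴/(8D³N_a) = (76.2×10³)(6.9⁴)/(8·36.0³·10) = 46.276 N/mm
W = mg = 4.9 × 9.81 = 48.069 N
½kδ² − Wδ − Wh = 0 → δ = (W + √(W² + 2kWh))/k
δ = (48.069 + √(2310.6 + 1.03658e+06))/46.276 = (48.069 + 1019.3)/46.276 = 23.065 mm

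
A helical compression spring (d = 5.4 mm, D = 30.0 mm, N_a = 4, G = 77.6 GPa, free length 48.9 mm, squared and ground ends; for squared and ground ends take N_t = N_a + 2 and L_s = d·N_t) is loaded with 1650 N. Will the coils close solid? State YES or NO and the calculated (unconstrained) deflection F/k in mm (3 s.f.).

k = Gd⁴/(8D³N_a) = (77.6×10³)(5.4⁴)/(8·30.0³·4) = 76.37 N/mm
N_t = 6; L_s = 5.4·6 = 32.4 mm; δ_solid = L₀ − L_s = 48.9 − 32.4 = 16.5 mm
δ = F/k = 1650/76.37 = 21.605 mm
δ ≥ δ_solid → spring goes solid

YES, δ = 21.6 mm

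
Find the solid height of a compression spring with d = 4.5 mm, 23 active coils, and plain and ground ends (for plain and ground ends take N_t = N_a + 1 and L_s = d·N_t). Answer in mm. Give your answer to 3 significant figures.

108 mm

plain and ground ends: N_t = N_a + 1 = 23 + 1 = 24
L_s = d·N_t = 4.5 × 24 = 108 mm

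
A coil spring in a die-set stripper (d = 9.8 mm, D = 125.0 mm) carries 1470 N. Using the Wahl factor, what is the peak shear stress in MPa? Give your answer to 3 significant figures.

553 MPa

Spring index C = D/d = 125.0/9.8 = 12.7551
K_W = (4C−1)/(4C−4) + 0.615/C = 50.020/47.020 + 0.0482 = 1.1120
τ₀ = 8FD/(πd³) = 8·1470·125.0/(π·9.8³) = 1.47e+06/2956.8 = 497.15 MPa
τ_max = K·τ₀ = 1.1120 × 497.15 = 552.84 MPa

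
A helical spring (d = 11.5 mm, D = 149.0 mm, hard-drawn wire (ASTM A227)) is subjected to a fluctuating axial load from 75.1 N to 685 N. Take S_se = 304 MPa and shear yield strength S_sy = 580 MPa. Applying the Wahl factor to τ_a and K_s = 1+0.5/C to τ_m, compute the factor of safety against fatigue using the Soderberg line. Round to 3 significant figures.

C = D/d = 149.0/11.5 = 12.9565; K_W = (4C−1)/(4C−4)+0.615/C = 1.1102; K_s = 1+0.5/C = 1.0386
F_a = (F_max−F_min)/2 = 304.95 N; F_m = (F_max+F_min)/2 = 380.05 N
τ_a = K_W·8F_aD/(πd³) = 1.1102 × 76.078 = 84.462 MPa
τ_m = K_s·8F_mD/(πd³) = 1.0386 × 94.814 = 98.473 MPa
Soderberg: 1/n_f = τ_a/S_se + τ_m/S_sy = 84.462/304 + 98.473/580 = 0.27783 + 0.16978 = 0.44762
n_f = 1/0.44762 = 2.234

2.23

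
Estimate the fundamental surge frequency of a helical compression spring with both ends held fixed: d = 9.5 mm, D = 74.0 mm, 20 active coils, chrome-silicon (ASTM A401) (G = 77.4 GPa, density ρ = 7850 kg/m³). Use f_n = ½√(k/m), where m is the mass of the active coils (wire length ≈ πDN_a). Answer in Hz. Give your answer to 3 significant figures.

k = Gd⁴/(8D³N_a) = (77.4×10³)(9.5⁴)/(8·74.0³·20) = 9.7234 N/mm = 9723.4 N/m
Wire length L = πDN_a = π·74.0·20 = 4649.6 mm
m = ρ·(πd²/4)·L = 7850 × 70.882×10⁻⁶ m² × 4.6496 m = 2.5871 kg
f_n = ½√(k/m) = 0.5·√(9723.4/2.5871) = 0.5·√(3758.4) = 30.653 Hz

30.7 Hz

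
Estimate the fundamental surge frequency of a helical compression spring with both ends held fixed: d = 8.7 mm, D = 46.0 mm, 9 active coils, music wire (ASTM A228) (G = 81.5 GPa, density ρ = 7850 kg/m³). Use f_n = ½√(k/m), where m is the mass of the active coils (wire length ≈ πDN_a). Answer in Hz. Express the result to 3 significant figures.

166 Hz

k = Gd⁴/(8D³N_a) = (81.5×10³)(8.7⁴)/(8·46.0³·9) = 66.624 N/mm = 66624 N/m
Wire length L = πDN_a = π·46.0·9 = 1300.6 mm
m = ρ·(πd²/4)·L = 7850 × 59.447×10⁻⁶ m² × 1.3006 m = 0.60694 kg
f_n = ½√(k/m) = 0.5·√(66624/0.60694) = 0.5·√(1.0977e+05) = 165.66 Hz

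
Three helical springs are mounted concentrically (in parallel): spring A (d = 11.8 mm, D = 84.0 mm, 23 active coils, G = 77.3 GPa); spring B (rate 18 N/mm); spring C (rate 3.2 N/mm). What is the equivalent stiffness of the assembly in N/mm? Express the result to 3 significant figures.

34.9 N/mm

k_A = Gd⁴/(8D³N_a) = (77.3×10³)(11.8⁴)/(8·84.0³·23) = 13.742 N/mm
Parallel: k_eq = 13.742 + 18 + 3.2 = 34.942 N/mm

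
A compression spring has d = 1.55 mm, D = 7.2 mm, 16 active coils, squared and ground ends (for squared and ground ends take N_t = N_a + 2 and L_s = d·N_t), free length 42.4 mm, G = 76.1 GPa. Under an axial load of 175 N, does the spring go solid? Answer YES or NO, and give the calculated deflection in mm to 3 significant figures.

YES, δ = 19.0 mm

k = Gd⁴/(8D³N_a) = (76.1×10³)(1.55⁴)/(8·7.2³·16) = 9.194 N/mm
N_t = 18; L_s = 1.55·18 = 27.9 mm; δ_solid = L₀ − L_s = 42.4 − 27.9 = 14.5 mm
δ = F/k = 175/9.194 = 19.034 mm
δ ≥ δ_solid → spring goes solid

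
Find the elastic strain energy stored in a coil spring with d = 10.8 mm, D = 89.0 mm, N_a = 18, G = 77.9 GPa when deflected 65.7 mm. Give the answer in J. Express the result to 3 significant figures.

k = Gd⁴/(8D³N_a) = (77.9×10³)(10.8⁴)/(8·89.0³·18) = 10.44 N/mm
U = ½kδ² = 0.5 × 10.44 × 65.7² = 22532 N·mm = 22.532 J

22.5 J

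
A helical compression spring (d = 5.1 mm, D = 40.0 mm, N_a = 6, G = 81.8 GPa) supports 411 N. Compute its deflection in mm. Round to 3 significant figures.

22.8 mm

k = Gd⁴/(8D³N_a) = (81.8×10³)(5.1⁴)/(8·40.0³·6) = 18.014 N/mm
δ = F/k = 411 / 18.014 = 22.815 mm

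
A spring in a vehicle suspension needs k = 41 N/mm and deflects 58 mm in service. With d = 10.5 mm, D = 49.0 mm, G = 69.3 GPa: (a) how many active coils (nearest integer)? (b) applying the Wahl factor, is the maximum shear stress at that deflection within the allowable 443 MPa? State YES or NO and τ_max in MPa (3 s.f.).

N_a = Gd⁴/(8D³k) = (69.3×10³)(10.5⁴)/(8·49.0³·41) = 21.83 → N_a = 22
Actual rate k = Gd⁴/(8D³·22) = 40.681 N/mm
Working load F = kδ = 40.681·58 = 2359.5 N
C = 49.0/10.5 = 4.6667; K_W = (4C−1)/(4C−4)+0.615/C = 1.3363
τ_max = K_W·8FD/(πd³) = 1.3363·254.32 = 339.86 MPa
τ_max ≤ 443 MPa → acceptable

(a) 22 coils; (b) YES, τ_max = 340 MPa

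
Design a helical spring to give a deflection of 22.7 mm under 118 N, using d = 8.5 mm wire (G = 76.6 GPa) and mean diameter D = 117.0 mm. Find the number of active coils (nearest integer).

6

Required rate k = F/δ = 118/22.7 = 5.1982 N/mm
N_a = Gd⁴/(8D³k) = (76.6×10³ × 8.5⁴)/(8 × 117.0³ × 5.1982)
    = 3.99857e+08 / 6.66045e+07 = 6.003 → 6 coils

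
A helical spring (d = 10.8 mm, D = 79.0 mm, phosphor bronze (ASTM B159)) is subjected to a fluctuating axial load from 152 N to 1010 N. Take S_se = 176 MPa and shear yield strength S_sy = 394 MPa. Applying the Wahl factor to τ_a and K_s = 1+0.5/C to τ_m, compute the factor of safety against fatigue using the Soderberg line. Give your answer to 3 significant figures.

C = D/d = 79.0/10.8 = 7.3148; K_W = (4C−1)/(4C−4)+0.615/C = 1.2028; K_s = 1+0.5/C = 1.0684
F_a = (F_max−F_min)/2 = 429 N; F_m = (F_max+F_min)/2 = 581 N
τ_a = K_W·8F_aD/(πd³) = 1.2028 × 68.51 = 82.407 MPa
τ_m = K_s·8F_mD/(πd³) = 1.0684 × 92.784 = 99.126 MPa
Soderberg: 1/n_f = τ_a/S_se + τ_m/S_sy = 82.407/176 + 99.126/394 = 0.46822 + 0.25159 = 0.71981
n_f = 1/0.71981 = 1.389

1.39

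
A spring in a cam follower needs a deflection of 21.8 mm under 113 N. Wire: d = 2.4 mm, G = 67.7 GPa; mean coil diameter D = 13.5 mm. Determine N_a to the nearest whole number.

Required rate k = F/δ = 113/21.8 = 5.1835 N/mm
N_a = Gd⁴/(8D³k) = (67.7×10³ × 2.4⁴)/(8 × 13.5³ × 5.1835)
    = 2.24612e+06 / 102027 = 22.02 → 22 coils

22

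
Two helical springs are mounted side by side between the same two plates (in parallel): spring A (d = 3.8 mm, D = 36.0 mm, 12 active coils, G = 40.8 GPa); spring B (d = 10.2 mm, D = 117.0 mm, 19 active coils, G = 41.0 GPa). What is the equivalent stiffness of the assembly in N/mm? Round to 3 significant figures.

3.72 N/mm

k_A = Gd⁴/(8D³N_a) = (40.8×10³)(3.8⁴)/(8·36.0³·12) = 1.8994 N/mm
k_B = Gd⁴/(8D³N_a) = (41.0×10³)(10.2⁴)/(8·117.0³·19) = 1.823 N/mm
Parallel: k_eq = 1.8994 + 1.823 = 3.7224 N/mm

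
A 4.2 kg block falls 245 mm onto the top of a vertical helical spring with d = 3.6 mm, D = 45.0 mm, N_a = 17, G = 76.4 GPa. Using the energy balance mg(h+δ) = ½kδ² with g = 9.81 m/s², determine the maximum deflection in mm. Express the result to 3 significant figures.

185 mm

k = Gd⁴/(8D³N_a) = (76.4×10³)(3.6⁴)/(8·45.0³·17) = 1.0354 N/mm
W = mg = 4.2 × 9.81 = 41.202 N
½kδ² − Wδ − Wh = 0 → δ = (W + √(W² + 2kWh))/k
δ = (41.202 + √(1697.6 + 20904.6))/1.0354 = (41.202 + 150.34)/1.0354 = 184.99 mm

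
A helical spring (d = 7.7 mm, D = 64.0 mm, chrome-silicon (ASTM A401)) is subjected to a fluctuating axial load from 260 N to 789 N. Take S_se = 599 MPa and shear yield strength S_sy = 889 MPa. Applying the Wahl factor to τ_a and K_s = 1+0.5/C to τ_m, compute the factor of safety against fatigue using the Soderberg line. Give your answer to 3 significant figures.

2.45

C = D/d = 64.0/7.7 = 8.3117; K_W = (4C−1)/(4C−4)+0.615/C = 1.1766; K_s = 1+0.5/C = 1.0602
F_a = (F_max−F_min)/2 = 264.5 N; F_m = (F_max+F_min)/2 = 524.5 N
τ_a = K_W·8F_aD/(πd³) = 1.1766 × 94.422 = 111.09 MPa
τ_m = K_s·8F_mD/(πd³) = 1.0602 × 187.24 = 198.5 MPa
Soderberg: 1/n_f = τ_a/S_se + τ_m/S_sy = 111.09/599 + 198.5/889 = 0.18547 + 0.22329 = 0.40875
n_f = 1/0.40875 = 2.446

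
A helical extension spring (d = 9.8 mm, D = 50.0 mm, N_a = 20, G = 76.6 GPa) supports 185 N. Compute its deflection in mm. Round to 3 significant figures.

k = Gd⁴/(8D³N_a) = (76.6×10³)(9.8⁴)/(8·50.0³·20) = 35.327 N/mm
δ = F/k = 185 / 35.327 = 5.2368 mm

5.24 mm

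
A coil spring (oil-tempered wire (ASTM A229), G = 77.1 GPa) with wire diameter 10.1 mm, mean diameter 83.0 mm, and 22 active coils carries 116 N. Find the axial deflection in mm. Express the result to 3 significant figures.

14.6 mm

k = Gd⁴/(8D³N_a) = (77.1×10³)(10.1⁴)/(8·83.0³·22) = 7.9725 N/mm
δ = F/k = 116 / 7.9725 = 14.55 mm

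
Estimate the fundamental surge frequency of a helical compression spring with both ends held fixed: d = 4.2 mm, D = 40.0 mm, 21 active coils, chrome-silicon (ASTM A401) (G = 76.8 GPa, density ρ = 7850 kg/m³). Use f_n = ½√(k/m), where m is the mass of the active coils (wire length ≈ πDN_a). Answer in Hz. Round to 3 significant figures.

44.0 Hz

k = Gd⁴/(8D³N_a) = (76.8×10³)(4.2⁴)/(8·40.0³·21) = 2.2226 N/mm = 2222.6 N/m
Wire length L = πDN_a = π·40.0·21 = 2638.9 mm
m = ρ·(πd²/4)·L = 7850 × 13.854×10⁻⁶ m² × 2.6389 m = 0.287 kg
f_n = ½√(k/m) = 0.5·√(2222.6/0.287) = 0.5·√(7744.3) = 44.001 Hz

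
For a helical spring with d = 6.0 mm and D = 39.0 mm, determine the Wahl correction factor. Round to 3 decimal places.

C = D/d = 39.0/6.0 = 6.5000
K_W = (4C−1)/(4C−4) + 0.615/C = 25.000/22.000 + 0.0946 = 1.2310

1.231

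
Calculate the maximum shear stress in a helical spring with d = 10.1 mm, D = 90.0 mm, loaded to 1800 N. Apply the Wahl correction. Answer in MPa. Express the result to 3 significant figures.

466 MPa

Spring index C = D/d = 90.0/10.1 = 8.9109
K_W = (4C−1)/(4C−4) + 0.615/C = 34.644/31.644 + 0.0690 = 1.1638
τ₀ = 8FD/(πd³) = 8·1800·90.0/(π·10.1³) = 1.296e+06/3236.8 = 400.4 MPa
τ_max = K·τ₀ = 1.1638 × 400.4 = 465.99 MPa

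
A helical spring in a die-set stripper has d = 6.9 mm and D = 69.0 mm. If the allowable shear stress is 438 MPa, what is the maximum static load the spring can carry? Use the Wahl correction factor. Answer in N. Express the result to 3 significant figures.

C = D/d = 69.0/6.9 = 10.0000
K_W = (4C−1)/(4C−4) + 0.615/C = 39.000/36.000 + 0.0615 = 1.1448
τ_max = K·8FD/(πd³) → F_max = τ_allow·πd³/(8DK)
F_max = 438·π·6.9³/(8·69.0·1.1448) = 4.5203e+05/631.95 = 715.3 N

715 N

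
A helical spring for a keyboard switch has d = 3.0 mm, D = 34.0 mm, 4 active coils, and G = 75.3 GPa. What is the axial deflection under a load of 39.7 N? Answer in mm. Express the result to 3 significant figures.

8.19 mm

k = Gd⁴/(8D³N_a) = (75.3×10³)(3.0⁴)/(8·34.0³·4) = 4.8495 N/mm
δ = F/k = 39.7 / 4.8495 = 8.1865 mm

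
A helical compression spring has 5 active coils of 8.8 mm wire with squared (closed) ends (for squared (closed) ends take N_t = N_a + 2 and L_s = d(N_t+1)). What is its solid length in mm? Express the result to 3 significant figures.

squared (closed) ends: N_t = N_a + 2 = 5 + 2 = 7
L_s = d·(N_t+1) = 8.8 × 8 = 70.4 mm

70.4 mm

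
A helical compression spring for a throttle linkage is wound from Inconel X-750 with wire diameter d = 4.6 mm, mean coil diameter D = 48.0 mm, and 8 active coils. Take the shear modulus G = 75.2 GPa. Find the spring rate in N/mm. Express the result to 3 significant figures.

4.76 N/mm

k = Gd⁴/(8D³N_a) = (75.2×10³ × 4.6⁴) / (8 × 48.0³ × 8)
  = 3.36705e+07 / 7.07789e+06 = 4.7571 N/mm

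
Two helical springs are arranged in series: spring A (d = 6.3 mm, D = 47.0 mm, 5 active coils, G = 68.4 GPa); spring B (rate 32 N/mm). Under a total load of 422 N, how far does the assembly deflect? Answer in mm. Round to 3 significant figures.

k_A = Gd⁴/(8D³N_a) = (68.4×10³)(6.3⁴)/(8·47.0³·5) = 25.946 N/mm
Series: 1/k_eq = 1/25.946 + 1/32 = 0.069792; k_eq = 14.328 N/mm
δ = F/k_eq = 422/14.328 = 29.452 mm

29.5 mm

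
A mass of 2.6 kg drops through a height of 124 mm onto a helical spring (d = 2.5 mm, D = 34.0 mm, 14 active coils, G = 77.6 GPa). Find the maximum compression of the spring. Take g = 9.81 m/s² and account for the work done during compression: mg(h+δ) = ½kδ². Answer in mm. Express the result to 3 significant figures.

k = Gd⁴/(8D³N_a) = (77.6×10³)(2.5⁴)/(8·34.0³·14) = 0.6886 N/mm
W = mg = 2.6 × 9.81 = 25.506 N
½kδ² − Wδ − Wh = 0 → δ = (W + √(W² + 2kWh))/k
δ = (25.506 + √(650.56 + 4355.73))/0.6886 = (25.506 + 70.755)/0.6886 = 139.79 mm

140 mm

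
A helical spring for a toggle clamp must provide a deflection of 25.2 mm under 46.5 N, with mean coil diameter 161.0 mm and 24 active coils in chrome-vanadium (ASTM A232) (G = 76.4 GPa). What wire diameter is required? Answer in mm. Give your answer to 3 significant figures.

Required rate k = F/δ = 46.5/25.2 = 1.8452 N/mm
d = (8D³N_a·k / G)^(1/4) = (8·161.0³·24·1.8452 / (76.4×10³))^0.25
  = (19353)^0.25 = 11.7946 mm

11.8 mm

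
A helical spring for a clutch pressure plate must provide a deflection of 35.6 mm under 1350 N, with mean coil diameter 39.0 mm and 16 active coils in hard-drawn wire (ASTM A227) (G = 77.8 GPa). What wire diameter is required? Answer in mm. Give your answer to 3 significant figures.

7.80 mm

Required rate k = F/δ = 1350/35.6 = 37.921 N/mm
d = (8D³N_a·k / G)^(1/4) = (8·39.0³·16·37.921 / (77.8×10³))^0.25
  = (3700.9)^0.25 = 7.7997 mm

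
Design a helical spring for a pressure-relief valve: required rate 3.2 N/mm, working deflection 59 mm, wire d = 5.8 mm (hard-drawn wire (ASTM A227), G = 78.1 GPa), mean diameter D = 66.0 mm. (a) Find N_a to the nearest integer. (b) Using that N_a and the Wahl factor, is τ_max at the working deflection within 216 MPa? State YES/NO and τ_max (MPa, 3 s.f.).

N_a = Gd⁴/(8D³k) = (78.1×10³)(5.8⁴)/(8·66.0³·3.2) = 12.01 → N_a = 12
Actual rate k = Gd⁴/(8D³·12) = 3.2023 N/mm
Working load F = kδ = 3.2023·59 = 188.93 N
C = 66.0/5.8 = 11.3793; K_W = (4C−1)/(4C−4)+0.615/C = 1.1263
τ_max = K_W·8FD/(πd³) = 1.1263·162.75 = 183.3 MPa
τ_max ≤ 216 MPa → acceptable

(a) 12 coils; (b) YES, τ_max = 183 MPa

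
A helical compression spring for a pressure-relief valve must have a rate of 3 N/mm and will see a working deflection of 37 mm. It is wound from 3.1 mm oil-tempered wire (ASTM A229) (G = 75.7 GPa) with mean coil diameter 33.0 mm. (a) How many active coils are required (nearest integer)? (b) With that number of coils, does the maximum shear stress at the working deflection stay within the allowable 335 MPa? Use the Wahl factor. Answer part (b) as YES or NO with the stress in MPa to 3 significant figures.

(a) 8 coils; (b) NO, τ_max = 360 MPa

N_a = Gd⁴/(8D³k) = (75.7×10³)(3.1⁴)/(8·33.0³·3) = 8.106 → N_a = 8
Actual rate k = Gd⁴/(8D³·8) = 3.0396 N/mm
Working load F = kδ = 3.0396·37 = 112.47 N
C = 33.0/3.1 = 10.6452; K_W = (4C−1)/(4C−4)+0.615/C = 1.1355
τ_max = K_W·8FD/(πd³) = 1.1355·317.24 = 360.24 MPa
τ_max > 335 MPa → exceeds allowable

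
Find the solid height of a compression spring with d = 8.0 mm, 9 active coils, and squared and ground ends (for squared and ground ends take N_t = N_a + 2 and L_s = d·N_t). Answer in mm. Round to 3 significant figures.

88.0 mm

squared and ground ends: N_t = N_a + 2 = 9 + 2 = 11
L_s = d·N_t = 8.0 × 11 = 88 mm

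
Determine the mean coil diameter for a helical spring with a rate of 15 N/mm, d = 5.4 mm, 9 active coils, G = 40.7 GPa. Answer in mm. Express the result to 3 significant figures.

D = (Gd⁴/(8N_a·k))^(1/3) = (40.7×10³·5.4⁴/(8·9·15))^(1/3)
  = (32043.9)^(1/3) = 31.7625 mm

31.8 mm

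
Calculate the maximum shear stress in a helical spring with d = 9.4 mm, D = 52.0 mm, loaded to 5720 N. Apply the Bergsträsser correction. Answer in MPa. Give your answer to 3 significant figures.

1150 MPa

Spring index C = D/d = 52.0/9.4 = 5.5319
K_B = (4C+2)/(4C−3) = 24.128/19.128 = 1.2614
τ₀ = 8FD/(πd³) = 8·5720·52.0/(π·9.4³) = 2.37952e+06/2609.4 = 911.92 MPa
τ_max = K·τ₀ = 1.2614 × 911.92 = 1150.3 MPa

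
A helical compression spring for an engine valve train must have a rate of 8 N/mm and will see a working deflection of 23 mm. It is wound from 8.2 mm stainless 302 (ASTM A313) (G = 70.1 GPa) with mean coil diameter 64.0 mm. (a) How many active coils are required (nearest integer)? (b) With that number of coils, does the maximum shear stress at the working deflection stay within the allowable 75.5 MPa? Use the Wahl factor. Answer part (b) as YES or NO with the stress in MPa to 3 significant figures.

N_a = Gd⁴/(8D³k) = (70.1×10³)(8.2⁴)/(8·64.0³·8) = 18.89 → N_a = 19
Actual rate k = Gd⁴/(8D³·19) = 7.9541 N/mm
Working load F = kδ = 7.9541·23 = 182.94 N
C = 64.0/8.2 = 7.8049; K_W = (4C−1)/(4C−4)+0.615/C = 1.1890
τ_max = K_W·8FD/(πd³) = 1.1890·54.075 = 64.296 MPa
τ_max ≤ 75.5 MPa → acceptable

(a) 19 coils; (b) YES, τ_max = 64.3 MPa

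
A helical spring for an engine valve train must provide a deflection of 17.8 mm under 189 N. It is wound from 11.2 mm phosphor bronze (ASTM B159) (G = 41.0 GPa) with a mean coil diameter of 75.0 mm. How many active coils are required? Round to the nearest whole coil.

18

Required rate k = F/δ = 189/17.8 = 10.618 N/mm
N_a = Gd⁴/(8D³k) = (41.0×10³ × 11.2⁴)/(8 × 75.0³ × 10.618)
    = 6.45143e+08 / 3.58357e+07 = 18 → 18 coils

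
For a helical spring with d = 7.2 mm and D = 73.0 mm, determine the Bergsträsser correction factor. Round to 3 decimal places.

C = D/d = 73.0/7.2 = 10.1389
K_B = (4C+2)/(4C−3) = 42.556/37.556 = 1.1331

1.133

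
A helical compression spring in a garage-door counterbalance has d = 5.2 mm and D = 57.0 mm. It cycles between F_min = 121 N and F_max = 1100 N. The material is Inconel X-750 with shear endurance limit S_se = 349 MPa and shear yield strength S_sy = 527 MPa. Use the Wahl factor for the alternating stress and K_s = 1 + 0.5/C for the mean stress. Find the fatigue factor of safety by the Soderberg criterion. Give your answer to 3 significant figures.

0.346

C = D/d = 57.0/5.2 = 10.9615; K_W = (4C−1)/(4C−4)+0.615/C = 1.1314; K_s = 1+0.5/C = 1.0456
F_a = (F_max−F_min)/2 = 489.5 N; F_m = (F_max+F_min)/2 = 610.5 N
τ_a = K_W·8F_aD/(πd³) = 1.1314 × 505.31 = 571.7 MPa
τ_m = K_s·8F_mD/(πd³) = 1.0456 × 630.22 = 658.96 MPa
Soderberg: 1/n_f = τ_a/S_se + τ_m/S_sy = 571.7/349 + 658.96/527 = 1.63812 + 1.25041 = 2.8885
n_f = 1/2.8885 = 0.3462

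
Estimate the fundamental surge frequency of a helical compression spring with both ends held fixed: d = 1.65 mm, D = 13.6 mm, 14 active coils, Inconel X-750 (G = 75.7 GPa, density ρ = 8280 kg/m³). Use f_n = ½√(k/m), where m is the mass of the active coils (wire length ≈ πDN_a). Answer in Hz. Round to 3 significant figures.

k = Gd⁴/(8D³N_a) = (75.7×10³)(1.65⁴)/(8·13.6³·14) = 1.9916 N/mm = 1991.6 N/m
Wire length L = πDN_a = π·13.6·14 = 598.16 mm
m = ρ·(πd²/4)·L = 8280 × 2.1382×10⁻⁶ m² × 0.59816 m = 0.01059 kg
f_n = ½√(k/m) = 0.5·√(1991.6/0.01059) = 0.5·√(1.8806e+05) = 216.83 Hz

217 Hz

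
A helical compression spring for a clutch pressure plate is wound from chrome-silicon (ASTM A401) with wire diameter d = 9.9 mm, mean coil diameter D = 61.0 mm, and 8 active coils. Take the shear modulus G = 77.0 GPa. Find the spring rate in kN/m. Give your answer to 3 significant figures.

k = Gd⁴/(8D³N_a) = (77.0×10³ × 9.9⁴) / (8 × 61.0³ × 8)
  = 7.39659e+08 / 1.45268e+07 = 50.917 N/mm

50.9 kN/m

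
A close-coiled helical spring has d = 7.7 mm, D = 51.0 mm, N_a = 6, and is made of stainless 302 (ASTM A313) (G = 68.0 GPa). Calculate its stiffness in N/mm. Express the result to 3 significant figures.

k = Gd⁴/(8D³N_a) = (68.0×10³ × 7.7⁴) / (8 × 51.0³ × 6)
  = 2.39041e+08 / 6.36725e+06 = 37.542 N/mm

37.5 N/mm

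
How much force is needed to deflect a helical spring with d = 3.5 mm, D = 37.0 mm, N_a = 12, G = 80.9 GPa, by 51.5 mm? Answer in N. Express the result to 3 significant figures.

129 N

k = Gd⁴/(8D³N_a) = (80.9×10³)(3.5⁴)/(8·37.0³·12) = 2.4966 N/mm
F = k·δ = 2.4966 × 51.5 = 128.57 N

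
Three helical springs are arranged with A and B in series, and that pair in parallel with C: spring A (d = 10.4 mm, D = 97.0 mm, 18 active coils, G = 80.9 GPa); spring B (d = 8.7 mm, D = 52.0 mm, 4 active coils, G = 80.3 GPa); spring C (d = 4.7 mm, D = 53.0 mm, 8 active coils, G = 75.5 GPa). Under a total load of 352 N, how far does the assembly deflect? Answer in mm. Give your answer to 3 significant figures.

33.2 mm

k_A = Gd⁴/(8D³N_a) = (80.9×10³)(10.4⁴)/(8·97.0³·18) = 7.2012 N/mm
k_B = Gd⁴/(8D³N_a) = (80.3×10³)(8.7⁴)/(8·52.0³·4) = 102.24 N/mm
k_C = Gd⁴/(8D³N_a) = (75.5×10³)(4.7⁴)/(8·53.0³·8) = 3.8666 N/mm
Springs A,B series: k_AB = 1/(1/7.2012+1/102.24) = 6.7274 N/mm; parallel with C: k_eq = 6.7274+3.8666 = 10.594 N/mm
δ = F/k_eq = 352/10.594 = 33.226 mm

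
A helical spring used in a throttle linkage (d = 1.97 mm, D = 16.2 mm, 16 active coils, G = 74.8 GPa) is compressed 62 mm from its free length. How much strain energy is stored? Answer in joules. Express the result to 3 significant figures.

3.98 J

k = Gd⁴/(8D³N_a) = (74.8×10³)(1.97⁴)/(8·16.2³·16) = 2.0702 N/mm
U = ½kδ² = 0.5 × 2.0702 × 62² = 3978.9 N·mm = 3.9789 J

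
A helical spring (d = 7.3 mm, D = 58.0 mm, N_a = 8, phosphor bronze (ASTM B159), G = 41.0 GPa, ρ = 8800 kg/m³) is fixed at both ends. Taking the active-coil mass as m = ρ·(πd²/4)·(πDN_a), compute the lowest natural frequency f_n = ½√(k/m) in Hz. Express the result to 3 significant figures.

k = Gd⁴/(8D³N_a) = (41.0×10³)(7.3⁴)/(8·58.0³·8) = 9.3242 N/mm = 9324.2 N/m
Wire length L = πDN_a = π·58.0·8 = 1457.7 mm
m = ρ·(πd²/4)·L = 8800 × 41.854×10⁻⁶ m² × 1.4577 m = 0.53689 kg
f_n = ½√(k/m) = 0.5·√(9324.2/0.53689) = 0.5·√(17367) = 65.892 Hz

65.9 Hz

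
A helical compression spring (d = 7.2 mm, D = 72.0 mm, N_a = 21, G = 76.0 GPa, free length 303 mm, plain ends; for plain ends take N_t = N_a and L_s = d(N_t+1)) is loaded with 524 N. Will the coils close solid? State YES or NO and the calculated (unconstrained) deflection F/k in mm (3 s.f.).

YES, δ = 161 mm

k = Gd⁴/(8D³N_a) = (76.0×10³)(7.2⁴)/(8·72.0³·21) = 3.2571 N/mm
N_t = 21; L_s = 7.2·22 = 158.4 mm; δ_solid = L₀ − L_s = 303 − 158.4 = 144.6 mm
δ = F/k = 524/3.2571 = 160.88 mm
δ ≥ δ_solid → spring goes solid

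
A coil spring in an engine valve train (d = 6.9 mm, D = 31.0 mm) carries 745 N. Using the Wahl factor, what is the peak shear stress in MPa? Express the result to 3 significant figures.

Spring index C = D/d = 31.0/6.9 = 4.4928
K_W = (4C−1)/(4C−4) + 0.615/C = 16.971/13.971 + 0.1369 = 1.3516
τ₀ = 8FD/(πd³) = 8·745·31.0/(π·6.9³) = 184760/1032 = 179.02 MPa
τ_max = K·τ₀ = 1.3516 × 179.02 = 241.97 MPa

242 MPa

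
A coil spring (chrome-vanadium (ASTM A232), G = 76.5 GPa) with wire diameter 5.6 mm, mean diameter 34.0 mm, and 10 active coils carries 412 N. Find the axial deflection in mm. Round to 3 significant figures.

17.2 mm

k = Gd⁴/(8D³N_a) = (76.5×10³)(5.6⁴)/(8·34.0³·10) = 23.927 N/mm
δ = F/k = 412 / 23.927 = 17.219 mm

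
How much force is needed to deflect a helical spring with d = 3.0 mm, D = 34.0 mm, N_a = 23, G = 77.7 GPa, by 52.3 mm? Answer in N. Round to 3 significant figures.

k = Gd⁴/(8D³N_a) = (77.7×10³)(3.0⁴)/(8·34.0³·23) = 0.87026 N/mm
F = k·δ = 0.87026 × 52.3 = 45.515 N

45.5 N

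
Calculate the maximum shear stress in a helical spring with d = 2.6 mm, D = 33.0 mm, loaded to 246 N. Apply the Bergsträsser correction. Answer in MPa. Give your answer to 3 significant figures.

Spring index C = D/d = 33.0/2.6 = 12.6923
K_B = (4C+2)/(4C−3) = 52.769/47.769 = 1.1047
τ₀ = 8FD/(πd³) = 8·246·33.0/(π·2.6³) = 64944/55.217 = 1176.2 MPa
τ_max = K·τ₀ = 1.1047 × 1176.2 = 1299.3 MPa

1300 MPa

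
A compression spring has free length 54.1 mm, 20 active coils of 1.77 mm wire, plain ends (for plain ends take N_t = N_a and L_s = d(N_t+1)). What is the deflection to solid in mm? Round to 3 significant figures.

16.9 mm

N_t = 20; L_s = 1.77·21 = 37.17 mm
δ_solid = L₀ − L_s = 54.1 − 37.17 = 16.93 mm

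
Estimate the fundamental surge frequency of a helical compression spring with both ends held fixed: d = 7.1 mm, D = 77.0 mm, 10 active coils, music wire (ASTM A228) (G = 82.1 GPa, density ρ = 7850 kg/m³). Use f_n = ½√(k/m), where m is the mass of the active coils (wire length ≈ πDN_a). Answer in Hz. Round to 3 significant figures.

43.6 Hz

k = Gd⁴/(8D³N_a) = (82.1×10³)(7.1⁴)/(8·77.0³·10) = 5.7123 N/mm = 5712.3 N/m
Wire length L = πDN_a = π·77.0·10 = 2419 mm
m = ρ·(πd²/4)·L = 7850 × 39.592×10⁻⁶ m² × 2.419 m = 0.75183 kg
f_n = ½√(k/m) = 0.5·√(5712.3/0.75183) = 0.5·√(7598) = 43.583 Hz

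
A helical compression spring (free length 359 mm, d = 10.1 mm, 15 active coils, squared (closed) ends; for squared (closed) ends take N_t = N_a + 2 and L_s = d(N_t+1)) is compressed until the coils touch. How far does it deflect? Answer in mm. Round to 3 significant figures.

177 mm

N_t = 17; L_s = 10.1·18 = 181.8 mm
δ_solid = L₀ − L_s = 359 − 181.8 = 177.2 mm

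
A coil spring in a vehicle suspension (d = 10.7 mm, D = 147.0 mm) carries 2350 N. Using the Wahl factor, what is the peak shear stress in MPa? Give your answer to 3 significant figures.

793 MPa

Spring index C = D/d = 147.0/10.7 = 13.7383
K_W = (4C−1)/(4C−4) + 0.615/C = 53.953/50.953 + 0.0448 = 1.1036
τ₀ = 8FD/(πd³) = 8·2350·147.0/(π·10.7³) = 2.7636e+06/3848.6 = 718.08 MPa
τ_max = K·τ₀ = 1.1036 × 718.08 = 792.51 MPa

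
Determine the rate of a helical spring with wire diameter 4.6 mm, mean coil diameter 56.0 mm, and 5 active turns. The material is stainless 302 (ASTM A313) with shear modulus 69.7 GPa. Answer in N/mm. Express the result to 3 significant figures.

4.44 N/mm

k = Gd⁴/(8D³N_a) = (69.7×10³ × 4.6⁴) / (8 × 56.0³ × 5)
  = 3.12079e+07 / 7.02464e+06 = 4.4426 N/mm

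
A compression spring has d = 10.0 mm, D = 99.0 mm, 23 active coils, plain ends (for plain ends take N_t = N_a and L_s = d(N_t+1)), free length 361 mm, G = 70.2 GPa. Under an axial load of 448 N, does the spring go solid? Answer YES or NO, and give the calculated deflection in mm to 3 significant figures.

NO, δ = 114 mm

k = Gd⁴/(8D³N_a) = (70.2×10³)(10.0⁴)/(8·99.0³·23) = 3.932 N/mm
N_t = 23; L_s = 10.0·24 = 240 mm; δ_solid = L₀ − L_s = 361 − 240 = 121 mm
δ = F/k = 448/3.932 = 113.94 mm
δ < δ_solid → spring does not go solid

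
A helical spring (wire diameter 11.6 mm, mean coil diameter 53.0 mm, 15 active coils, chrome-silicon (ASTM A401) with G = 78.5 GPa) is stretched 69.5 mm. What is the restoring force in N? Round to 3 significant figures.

k = Gd⁴/(8D³N_a) = (78.5×10³)(11.6⁴)/(8·53.0³·15) = 79.56 N/mm
F = k·δ = 79.56 × 69.5 = 5529.4 N

5530 N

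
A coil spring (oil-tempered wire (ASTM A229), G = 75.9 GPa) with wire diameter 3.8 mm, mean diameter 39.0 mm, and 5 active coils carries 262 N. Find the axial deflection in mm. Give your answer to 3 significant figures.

39.3 mm

k = Gd⁴/(8D³N_a) = (75.9×10³)(3.8⁴)/(8·39.0³·5) = 6.6699 N/mm
δ = F/k = 262 / 6.6699 = 39.281 mm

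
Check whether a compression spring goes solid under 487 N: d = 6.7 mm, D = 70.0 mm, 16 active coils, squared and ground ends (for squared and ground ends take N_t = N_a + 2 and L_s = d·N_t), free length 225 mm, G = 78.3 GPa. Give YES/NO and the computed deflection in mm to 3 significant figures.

YES, δ = 136 mm

k = Gd⁴/(8D³N_a) = (78.3×10³)(6.7⁴)/(8·70.0³·16) = 3.5938 N/mm
N_t = 18; L_s = 6.7·18 = 120.6 mm; δ_solid = L₀ − L_s = 225 − 120.6 = 104.4 mm
δ = F/k = 487/3.5938 = 135.51 mm
δ ≥ δ_solid → spring goes solid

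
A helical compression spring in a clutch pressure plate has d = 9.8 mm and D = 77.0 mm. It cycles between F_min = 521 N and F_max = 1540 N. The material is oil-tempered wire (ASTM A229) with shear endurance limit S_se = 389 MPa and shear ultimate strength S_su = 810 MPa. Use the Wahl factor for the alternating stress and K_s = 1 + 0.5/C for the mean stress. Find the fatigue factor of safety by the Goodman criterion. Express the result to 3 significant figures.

C = D/d = 77.0/9.8 = 7.8571; K_W = (4C−1)/(4C−4)+0.615/C = 1.1876; K_s = 1+0.5/C = 1.0636
F_a = (F_max−F_min)/2 = 509.5 N; F_m = (F_max+F_min)/2 = 1030.5 N
τ_a = K_W·8F_aD/(πd³) = 1.1876 × 106.14 = 126.06 MPa
τ_m = K_s·8F_mD/(πd³) = 1.0636 × 214.68 = 228.35 MPa
Goodman: 1/n_f = τ_a/S_se + τ_m/S_su = 126.06/389 + 228.35/810 = 0.32407 + 0.28191 = 0.60598
n_f = 1/0.60598 = 1.65

1.65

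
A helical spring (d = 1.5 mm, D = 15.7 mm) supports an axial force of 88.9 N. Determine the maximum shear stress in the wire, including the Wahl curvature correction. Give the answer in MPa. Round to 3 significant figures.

1200 MPa

Spring index C = D/d = 15.7/1.5 = 10.4667
K_W = (4C−1)/(4C−4) + 0.615/C = 40.867/37.867 + 0.0588 = 1.1380
τ₀ = 8FD/(πd³) = 8·88.9·15.7/(π·1.5³) = 11165.8/10.603 = 1053.1 MPa
τ_max = K·τ₀ = 1.1380 × 1053.1 = 1198.4 MPa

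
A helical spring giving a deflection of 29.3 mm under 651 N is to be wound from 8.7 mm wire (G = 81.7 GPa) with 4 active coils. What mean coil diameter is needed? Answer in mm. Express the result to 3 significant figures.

Required rate k = F/δ = 651/29.3 = 22.218 N/mm
D = (Gd⁴/(8N_a·k))^(1/3) = (81.7×10³·8.7⁴/(8·4·22.218))^(1/3)
  = (658318)^(1/3) = 86.9919 mm

87.0 mm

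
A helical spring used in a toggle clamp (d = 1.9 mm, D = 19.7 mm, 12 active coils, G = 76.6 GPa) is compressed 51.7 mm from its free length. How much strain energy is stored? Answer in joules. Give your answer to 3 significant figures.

1.82 J

k = Gd⁴/(8D³N_a) = (76.6×10³)(1.9⁴)/(8·19.7³·12) = 1.3601 N/mm
U = ½kδ² = 0.5 × 1.3601 × 51.7² = 1817.7 N·mm = 1.8177 J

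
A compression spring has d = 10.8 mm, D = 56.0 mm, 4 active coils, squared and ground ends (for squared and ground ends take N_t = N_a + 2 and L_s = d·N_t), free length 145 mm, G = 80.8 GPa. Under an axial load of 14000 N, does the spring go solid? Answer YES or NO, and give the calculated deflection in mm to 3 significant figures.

k = Gd⁴/(8D³N_a) = (80.8×10³)(10.8⁴)/(8·56.0³·4) = 195.61 N/mm
N_t = 6; L_s = 10.8·6 = 64.8 mm; δ_solid = L₀ − L_s = 145 − 64.8 = 80.2 mm
δ = F/k = 14000/195.61 = 71.571 mm
δ < δ_solid → spring does not go solid

NO, δ = 71.6 mm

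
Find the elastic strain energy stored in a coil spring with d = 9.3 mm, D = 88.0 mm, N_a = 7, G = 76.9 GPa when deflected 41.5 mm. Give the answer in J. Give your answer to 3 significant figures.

13.0 J

k = Gd⁴/(8D³N_a) = (76.9×10³)(9.3⁴)/(8·88.0³·7) = 15.074 N/mm
U = ½kδ² = 0.5 × 15.074 × 41.5² = 12980 N·mm = 12.98 J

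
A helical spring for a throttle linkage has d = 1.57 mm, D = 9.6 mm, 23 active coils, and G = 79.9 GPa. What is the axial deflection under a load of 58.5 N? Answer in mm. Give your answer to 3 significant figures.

k = Gd⁴/(8D³N_a) = (79.9×10³)(1.57⁴)/(8·9.6³·23) = 2.982 N/mm
δ = F/k = 58.5 / 2.982 = 19.617 mm

19.6 mm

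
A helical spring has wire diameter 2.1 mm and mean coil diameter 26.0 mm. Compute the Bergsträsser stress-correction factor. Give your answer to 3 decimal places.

1.107

C = D/d = 26.0/2.1 = 12.3810
K_B = (4C+2)/(4C−3) = 51.524/46.524 = 1.1075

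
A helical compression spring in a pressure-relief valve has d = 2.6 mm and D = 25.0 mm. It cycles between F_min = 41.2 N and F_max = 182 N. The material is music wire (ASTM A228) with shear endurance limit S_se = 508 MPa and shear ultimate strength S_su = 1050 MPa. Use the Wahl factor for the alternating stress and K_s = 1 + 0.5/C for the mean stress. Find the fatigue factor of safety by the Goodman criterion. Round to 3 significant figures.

1.02

C = D/d = 25.0/2.6 = 9.6154; K_W = (4C−1)/(4C−4)+0.615/C = 1.1510; K_s = 1+0.5/C = 1.0520
F_a = (F_max−F_min)/2 = 70.4 N; F_m = (F_max+F_min)/2 = 111.6 N
τ_a = K_W·8F_aD/(πd³) = 1.1510 × 255 = 293.5 MPa
τ_m = K_s·8F_mD/(πd³) = 1.0520 × 404.23 = 425.25 MPa
Goodman: 1/n_f = τ_a/S_se + τ_m/S_su = 293.5/508 + 425.25/1050 = 0.57776 + 0.40500 = 0.98276
n_f = 1/0.98276 = 1.018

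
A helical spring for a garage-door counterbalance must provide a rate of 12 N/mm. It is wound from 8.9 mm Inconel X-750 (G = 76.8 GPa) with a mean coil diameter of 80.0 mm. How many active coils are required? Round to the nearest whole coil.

10

N_a = Gd⁴/(8D³k) = (76.8×10³ × 8.9⁴)/(8 × 80.0³ × 12)
    = 4.8186e+08 / 4.9152e+07 = 9.803 → 10 coils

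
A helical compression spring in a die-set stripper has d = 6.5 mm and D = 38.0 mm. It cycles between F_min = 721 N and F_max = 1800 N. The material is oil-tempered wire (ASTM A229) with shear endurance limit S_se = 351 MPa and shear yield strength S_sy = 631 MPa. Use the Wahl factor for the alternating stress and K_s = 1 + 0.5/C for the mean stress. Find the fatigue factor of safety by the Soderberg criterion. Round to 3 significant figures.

C = D/d = 38.0/6.5 = 5.8462; K_W = (4C−1)/(4C−4)+0.615/C = 1.2600; K_s = 1+0.5/C = 1.0855
F_a = (F_max−F_min)/2 = 539.5 N; F_m = (F_max+F_min)/2 = 1260.5 N
τ_a = K_W·8F_aD/(πd³) = 1.2600 × 190.1 = 239.51 MPa
τ_m = K_s·8F_mD/(πd³) = 1.0855 × 444.15 = 482.13 MPa
Soderberg: 1/n_f = τ_a/S_se + τ_m/S_sy = 239.51/351 + 482.13/631 = 0.68238 + 0.76408 = 1.4465
n_f = 1/1.4465 = 0.6913

0.691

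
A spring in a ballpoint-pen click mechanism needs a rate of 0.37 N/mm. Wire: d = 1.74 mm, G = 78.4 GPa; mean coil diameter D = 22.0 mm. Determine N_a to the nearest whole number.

23

N_a = Gd⁴/(8D³k) = (78.4×10³ × 1.74⁴)/(8 × 22.0³ × 0.37)
    = 718643 / 31518.1 = 22.8 → 23 coils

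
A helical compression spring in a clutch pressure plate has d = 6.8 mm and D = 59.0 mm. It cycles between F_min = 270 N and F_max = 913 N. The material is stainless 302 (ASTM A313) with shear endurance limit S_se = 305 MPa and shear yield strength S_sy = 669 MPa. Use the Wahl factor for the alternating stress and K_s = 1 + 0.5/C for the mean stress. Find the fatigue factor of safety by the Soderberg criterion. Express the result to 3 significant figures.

C = D/d = 59.0/6.8 = 8.6765; K_W = (4C−1)/(4C−4)+0.615/C = 1.1686; K_s = 1+0.5/C = 1.0576
F_a = (F_max−F_min)/2 = 321.5 N; F_m = (F_max+F_min)/2 = 591.5 N
τ_a = K_W·8F_aD/(πd³) = 1.1686 × 153.62 = 179.52 MPa
τ_m = K_s·8F_mD/(πd³) = 1.0576 × 282.63 = 298.92 MPa
Soderberg: 1/n_f = τ_a/S_se + τ_m/S_sy = 179.52/305 + 298.92/669 = 0.58858 + 0.44681 = 1.0354
n_f = 1/1.0354 = 0.9658

0.966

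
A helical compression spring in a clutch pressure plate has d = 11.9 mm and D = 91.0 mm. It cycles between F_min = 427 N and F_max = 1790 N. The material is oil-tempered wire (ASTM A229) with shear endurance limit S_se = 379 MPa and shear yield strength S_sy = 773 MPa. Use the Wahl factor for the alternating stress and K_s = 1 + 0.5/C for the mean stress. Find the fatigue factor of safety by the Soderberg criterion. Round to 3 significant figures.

1.98

C = D/d = 91.0/11.9 = 7.6471; K_W = (4C−1)/(4C−4)+0.615/C = 1.1933; K_s = 1+0.5/C = 1.0654
F_a = (F_max−F_min)/2 = 681.5 N; F_m = (F_max+F_min)/2 = 1108.5 N
τ_a = K_W·8F_aD/(πd³) = 1.1933 × 93.714 = 111.83 MPa
τ_m = K_s·8F_mD/(πd³) = 1.0654 × 152.43 = 162.4 MPa
Soderberg: 1/n_f = τ_a/S_se + τ_m/S_sy = 111.83/379 + 162.4/773 = 0.29505 + 0.21009 = 0.50514
n_f = 1/0.50514 = 1.98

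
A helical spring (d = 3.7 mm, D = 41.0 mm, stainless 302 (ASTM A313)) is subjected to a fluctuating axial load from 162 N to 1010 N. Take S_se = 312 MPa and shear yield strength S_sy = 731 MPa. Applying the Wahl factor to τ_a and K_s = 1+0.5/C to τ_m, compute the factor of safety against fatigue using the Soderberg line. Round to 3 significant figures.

C = D/d = 41.0/3.7 = 11.0811; K_W = (4C−1)/(4C−4)+0.615/C = 1.1299; K_s = 1+0.5/C = 1.0451
F_a = (F_max−F_min)/2 = 424 N; F_m = (F_max+F_min)/2 = 586 N
τ_a = K_W·8F_aD/(πd³) = 1.1299 × 873.95 = 987.47 MPa
τ_m = K_s·8F_mD/(πd³) = 1.0451 × 1207.9 = 1262.4 MPa
Soderberg: 1/n_f = τ_a/S_se + τ_m/S_sy = 987.47/312 + 1262.4/731 = 3.16496 + 1.72690 = 4.8919
n_f = 1/4.8919 = 0.2044

0.204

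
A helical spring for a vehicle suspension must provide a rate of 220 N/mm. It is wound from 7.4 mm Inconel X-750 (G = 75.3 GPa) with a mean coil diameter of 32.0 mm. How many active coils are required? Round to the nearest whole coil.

4

N_a = Gd⁴/(8D³k) = (75.3×10³ × 7.4⁴)/(8 × 32.0³ × 220)
    = 2.25799e+08 / 5.76717e+07 = 3.915 → 4 coils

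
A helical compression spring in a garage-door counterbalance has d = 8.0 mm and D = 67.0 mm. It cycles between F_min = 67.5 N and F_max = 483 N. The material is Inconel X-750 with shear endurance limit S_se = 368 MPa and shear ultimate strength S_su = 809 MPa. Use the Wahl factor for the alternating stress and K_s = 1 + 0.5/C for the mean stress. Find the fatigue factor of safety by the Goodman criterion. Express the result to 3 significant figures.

C = D/d = 67.0/8.0 = 8.3750; K_W = (4C−1)/(4C−4)+0.615/C = 1.1751; K_s = 1+0.5/C = 1.0597
F_a = (F_max−F_min)/2 = 207.75 N; F_m = (F_max+F_min)/2 = 275.25 N
τ_a = K_W·8F_aD/(πd³) = 1.1751 × 69.229 = 81.353 MPa
τ_m = K_s·8F_mD/(πd³) = 1.0597 × 91.722 = 97.198 MPa
Goodman: 1/n_f = τ_a/S_se + τ_m/S_su = 81.353/368 + 97.198/809 = 0.22107 + 0.12015 = 0.34121
n_f = 1/0.34121 = 2.931

2.93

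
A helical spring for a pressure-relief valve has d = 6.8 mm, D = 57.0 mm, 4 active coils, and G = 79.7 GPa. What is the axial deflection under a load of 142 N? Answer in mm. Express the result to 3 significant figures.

4.94 mm

k = Gd⁴/(8D³N_a) = (79.7×10³)(6.8⁴)/(8·57.0³·4) = 28.755 N/mm
δ = F/k = 142 / 28.755 = 4.9382 mm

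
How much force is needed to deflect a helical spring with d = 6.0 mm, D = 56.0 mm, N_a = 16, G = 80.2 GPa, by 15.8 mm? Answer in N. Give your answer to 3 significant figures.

k = Gd⁴/(8D³N_a) = (80.2×10³)(6.0⁴)/(8·56.0³·16) = 4.6239 N/mm
F = k·δ = 4.6239 × 15.8 = 73.057 N

73.1 N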